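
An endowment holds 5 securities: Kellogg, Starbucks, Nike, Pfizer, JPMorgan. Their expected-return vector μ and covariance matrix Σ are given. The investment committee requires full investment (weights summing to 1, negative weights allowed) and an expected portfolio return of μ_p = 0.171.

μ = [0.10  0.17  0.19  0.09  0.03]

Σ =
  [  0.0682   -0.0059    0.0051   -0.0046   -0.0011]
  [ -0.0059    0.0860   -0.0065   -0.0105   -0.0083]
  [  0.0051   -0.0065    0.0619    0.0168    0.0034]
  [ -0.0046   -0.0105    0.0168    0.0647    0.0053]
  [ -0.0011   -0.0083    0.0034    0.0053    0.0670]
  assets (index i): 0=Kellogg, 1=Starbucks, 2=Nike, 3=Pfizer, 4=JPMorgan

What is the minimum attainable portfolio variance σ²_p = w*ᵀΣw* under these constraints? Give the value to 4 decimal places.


0.0256

g=Σ⁻¹μ = [1.5510  2.4891  2.8703  1.1151  0.5477]
h=Σ⁻¹𝟙 = [16.5309  16.9815  11.6266  15.0972  15.5162]
a=μᵀg=1.240399  b=𝟙ᵀg=8.573229  c=𝟙ᵀh=75.752374  D=ac−b²=20.462908
λ₁=(c·0.171−b)/D = (75.752374·0.171−8.573229)/20.462908 = 0.214067
λ₂=(a−b·0.171)/D = (1.240399−8.573229·0.171)/20.462908 = -0.011026
w* = 0.214067·g + -0.011026·h:
  w_0 = 0.214067·1.5510 + -0.011026·16.5309 = 0.1497  (Kellogg)
  w_1 = 0.214067·2.4891 + -0.011026·16.9815 = 0.3456  (Starbucks)
  w_2 = 0.214067·2.8703 + -0.011026·11.6266 = 0.4862  (Nike)
  w_3 = 0.214067·1.1151 + -0.011026·15.0972 = 0.0722  (Pfizer)
  w_4 = 0.214067·0.5477 + -0.011026·15.5162 = -0.0538  (JPMorgan)
Σw_i=1.0000  μᵀw=0.1710
σ²=wᵀΣw=λ₁·μ_p+λ₂ = 0.214067·0.171 + -0.011026 = 0.025579 ≈ 0.0256


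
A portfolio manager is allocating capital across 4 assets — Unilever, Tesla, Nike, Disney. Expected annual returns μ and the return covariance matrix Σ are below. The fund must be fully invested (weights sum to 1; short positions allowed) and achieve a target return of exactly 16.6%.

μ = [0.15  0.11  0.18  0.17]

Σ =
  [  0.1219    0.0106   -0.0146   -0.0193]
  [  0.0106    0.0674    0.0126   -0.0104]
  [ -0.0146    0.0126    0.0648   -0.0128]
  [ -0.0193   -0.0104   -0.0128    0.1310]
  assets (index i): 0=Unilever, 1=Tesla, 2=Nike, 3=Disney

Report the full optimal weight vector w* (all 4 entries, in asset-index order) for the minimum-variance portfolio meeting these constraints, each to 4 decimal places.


x=Σ⁻¹μ = [1.8631  1.0109  3.3929  1.9840]
y=Σ⁻¹𝟙 = [11.2640  11.5308  18.0936  11.9764]
a=μᵀx=1.338656  b=𝟙ᵀx=8.250837  c=𝟙ᵀy=52.864887  D=ac−b²=2.691567
λ₁=(c·0.166−b)/D = (52.864887·0.166−8.250837)/2.691567 = 0.194955
λ₂=(a−b·0.166)/D = (1.338656−8.250837·0.166)/2.691567 = -0.011511
w* = 0.194955·x + -0.011511·y:
  w_0 = 0.194955·1.8631 + -0.011511·11.2640 = 0.2336  (Unilever)
  w_1 = 0.194955·1.0109 + -0.011511·11.5308 = 0.0643  (Tesla)
  w_2 = 0.194955·3.3929 + -0.011511·18.0936 = 0.4532  (Nike)
  w_3 = 0.194955·1.9840 + -0.011511·11.9764 = 0.2489  (Disney)
Σw_i=1.0000  μᵀw=0.1660
σ²=wᵀΣw=λ₁·μ_p+λ₂ = 0.194955·0.166 + -0.011511 = 0.020851 ≈ 0.0209

0.2336  0.0643  0.4532  0.2489


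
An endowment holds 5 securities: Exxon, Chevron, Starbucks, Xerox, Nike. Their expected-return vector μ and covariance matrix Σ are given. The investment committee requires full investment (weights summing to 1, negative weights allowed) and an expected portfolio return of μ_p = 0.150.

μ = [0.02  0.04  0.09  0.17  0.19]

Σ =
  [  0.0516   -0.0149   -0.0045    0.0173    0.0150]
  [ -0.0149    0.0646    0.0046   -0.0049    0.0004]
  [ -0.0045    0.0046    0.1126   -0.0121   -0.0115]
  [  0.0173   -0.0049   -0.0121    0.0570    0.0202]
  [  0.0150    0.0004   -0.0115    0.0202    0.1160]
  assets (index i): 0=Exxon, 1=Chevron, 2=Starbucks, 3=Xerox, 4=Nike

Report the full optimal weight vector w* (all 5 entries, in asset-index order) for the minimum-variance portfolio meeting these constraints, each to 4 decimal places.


-0.0698  0.1370  0.2122  0.5048  0.2158

x=Σ⁻¹μ = [-0.7438  0.5845  1.2080  3.0466  1.3213]
y=Σ⁻¹𝟙 = [20.2433  20.3989  10.8113  13.8190  4.5981]
a=μᵀx=0.886208  b=𝟙ᵀx=5.416691  c=𝟙ᵀy=69.870469  D=ac−b²=32.579201
λ₁=(c·0.150−b)/D = (69.870469·0.150−5.416691)/32.579201 = 0.155433
λ₂=(a−b·0.150)/D = (0.886208−5.416691·0.150)/32.579201 = 0.002262
w* = 0.155433·x + 0.002262·y:
  w_0 = 0.155433·-0.7438 + 0.002262·20.2433 = -0.0698  (Exxon)
  w_1 = 0.155433·0.5845 + 0.002262·20.3989 = 0.1370  (Chevron)
  w_2 = 0.155433·1.2080 + 0.002262·10.8113 = 0.2122  (Starbucks)
  w_3 = 0.155433·3.0466 + 0.002262·13.8190 = 0.5048  (Xerox)
  w_4 = 0.155433·1.3213 + 0.002262·4.5981 = 0.2158  (Nike)
Σw_i=1.0000  μᵀw=0.1500
σ²=wᵀΣw=λ₁·μ_p+λ₂ = 0.155433·0.150 + 0.002262 = 0.025577 ≈ 0.0256


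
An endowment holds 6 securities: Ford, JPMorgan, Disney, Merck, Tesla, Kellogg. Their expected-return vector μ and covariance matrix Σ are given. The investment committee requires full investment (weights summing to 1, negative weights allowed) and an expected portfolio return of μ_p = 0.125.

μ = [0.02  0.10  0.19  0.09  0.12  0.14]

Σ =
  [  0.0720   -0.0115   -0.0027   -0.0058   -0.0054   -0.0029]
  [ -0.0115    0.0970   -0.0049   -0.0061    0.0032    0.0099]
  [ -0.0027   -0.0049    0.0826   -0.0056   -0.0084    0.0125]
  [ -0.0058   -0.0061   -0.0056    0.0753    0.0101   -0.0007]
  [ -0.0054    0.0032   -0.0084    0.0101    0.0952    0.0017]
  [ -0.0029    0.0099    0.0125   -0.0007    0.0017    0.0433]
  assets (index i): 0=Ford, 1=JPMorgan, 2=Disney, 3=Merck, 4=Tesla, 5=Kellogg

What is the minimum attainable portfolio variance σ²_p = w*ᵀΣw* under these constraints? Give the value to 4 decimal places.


0.0135

u=Σ⁻¹μ = [0.8306  1.0445  2.2534  1.3611  1.2846  2.3711]
v=Σ⁻¹𝟙 = [19.0295  12.0334  12.8573  15.4528  10.3572  17.7494]
a=μᵀu=1.157822  b=𝟙ᵀu=9.145345  c=𝟙ᵀv=87.479599  D=ac−b²=17.648461
λ₁=(c·0.125−b)/D = (87.479599·0.125−9.145345)/17.648461 = 0.101403
λ₂=(a−b·0.125)/D = (1.157822−9.145345·0.125)/17.648461 = 0.000830
w* = 0.101403·u + 0.000830·v:
  w_0 = 0.101403·0.8306 + 0.000830·19.0295 = 0.1000  (Ford)
  w_1 = 0.101403·1.0445 + 0.000830·12.0334 = 0.1159  (JPMorgan)
  w_2 = 0.101403·2.2534 + 0.000830·12.8573 = 0.2392  (Disney)
  w_3 = 0.101403·1.3611 + 0.000830·15.4528 = 0.1509  (Merck)
  w_4 = 0.101403·1.2846 + 0.000830·10.3572 = 0.1389  (Tesla)
  w_5 = 0.101403·2.3711 + 0.000830·17.7494 = 0.2552  (Kellogg)
Σw_i=1.0000  μᵀw=0.1250
σ²=wᵀΣw=λ₁·μ_p+λ₂ = 0.101403·0.125 + 0.000830 = 0.013506 ≈ 0.0135


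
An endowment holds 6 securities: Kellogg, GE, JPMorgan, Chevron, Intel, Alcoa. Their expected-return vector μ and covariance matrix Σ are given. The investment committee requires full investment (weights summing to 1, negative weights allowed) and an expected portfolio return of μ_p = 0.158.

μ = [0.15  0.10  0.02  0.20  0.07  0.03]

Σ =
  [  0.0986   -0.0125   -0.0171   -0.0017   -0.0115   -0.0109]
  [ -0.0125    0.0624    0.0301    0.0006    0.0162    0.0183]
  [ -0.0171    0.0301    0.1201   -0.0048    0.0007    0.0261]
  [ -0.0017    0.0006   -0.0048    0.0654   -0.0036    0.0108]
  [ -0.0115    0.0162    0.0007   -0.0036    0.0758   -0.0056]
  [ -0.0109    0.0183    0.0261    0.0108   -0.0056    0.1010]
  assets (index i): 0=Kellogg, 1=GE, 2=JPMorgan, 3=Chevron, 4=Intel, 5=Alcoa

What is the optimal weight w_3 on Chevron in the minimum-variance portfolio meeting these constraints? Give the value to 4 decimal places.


x=Σ⁻¹μ = [1.9186  1.6481  0.1750  3.1814  1.0026  -0.1243]
y=Σ⁻¹𝟙 = [15.3631  9.6337  7.0990  15.7564  14.6724  7.1077]
a=μᵀx=1.158840  b=𝟙ᵀx=7.801402  c=𝟙ᵀy=69.632284  D=ac−b²=19.830785
λ₁=(c·0.158−b)/D = (69.632284·0.158−7.801402)/19.830785 = 0.161390
λ₂=(a−b·0.158)/D = (1.158840−7.801402·0.158)/19.830785 = -0.003721
w* = 0.161390·x + -0.003721·y:
  w_0 = 0.161390·1.9186 + -0.003721·15.3631 = 0.2525  (Kellogg)
  w_1 = 0.161390·1.6481 + -0.003721·9.6337 = 0.2301  (GE)
  w_2 = 0.161390·0.1750 + -0.003721·7.0990 = 0.0018  (JPMorgan)
  w_3 = 0.161390·3.1814 + -0.003721·15.7564 = 0.4548  (Chevron)
  w_4 = 0.161390·1.0026 + -0.003721·14.6724 = 0.1072  (Intel)
  w_5 = 0.161390·-0.1243 + -0.003721·7.1077 = -0.0465  (Alcoa)
Σw_i=1.0000  μᵀw=0.1580
σ²=wᵀΣw=λ₁·μ_p+λ₂ = 0.161390·0.158 + -0.003721 = 0.021779 ≈ 0.0218

0.4548


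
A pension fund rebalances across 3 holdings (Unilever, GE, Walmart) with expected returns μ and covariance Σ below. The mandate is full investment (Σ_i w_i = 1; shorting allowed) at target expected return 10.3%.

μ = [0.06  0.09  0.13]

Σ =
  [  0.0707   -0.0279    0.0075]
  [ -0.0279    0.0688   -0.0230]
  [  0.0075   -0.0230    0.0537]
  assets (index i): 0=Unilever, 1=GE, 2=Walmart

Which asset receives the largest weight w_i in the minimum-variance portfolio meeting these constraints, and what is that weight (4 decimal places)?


Walmart (0.4547)

p=Σ⁻¹μ = [1.7341  3.1975  3.5482]
q=Σ⁻¹𝟙 = [24.5899  34.5277  29.9760]
a=μᵀp=0.853084  b=𝟙ᵀp=8.479769  c=𝟙ᵀq=89.093589  D=ac−b²=4.097838
λ₁=(c·0.103−b)/D = (89.093589·0.103−8.479769)/4.097838 = 0.170058
λ₂=(a−b·0.103)/D = (0.853084−8.479769·0.103)/4.097838 = -0.004962
w* = 0.170058·p + -0.004962·q:
  w_0 = 0.170058·1.7341 + -0.004962·24.5899 = 0.1729  (Unilever)
  w_1 = 0.170058·3.1975 + -0.004962·34.5277 = 0.3724  (GE)
  w_2 = 0.170058·3.5482 + -0.004962·29.9760 = 0.4547  (Walmart)
Σw_i=1.0000  μᵀw=0.1030
σ²=wᵀΣw=λ₁·μ_p+λ₂ = 0.170058·0.103 + -0.004962 = 0.012554 ≈ 0.0126


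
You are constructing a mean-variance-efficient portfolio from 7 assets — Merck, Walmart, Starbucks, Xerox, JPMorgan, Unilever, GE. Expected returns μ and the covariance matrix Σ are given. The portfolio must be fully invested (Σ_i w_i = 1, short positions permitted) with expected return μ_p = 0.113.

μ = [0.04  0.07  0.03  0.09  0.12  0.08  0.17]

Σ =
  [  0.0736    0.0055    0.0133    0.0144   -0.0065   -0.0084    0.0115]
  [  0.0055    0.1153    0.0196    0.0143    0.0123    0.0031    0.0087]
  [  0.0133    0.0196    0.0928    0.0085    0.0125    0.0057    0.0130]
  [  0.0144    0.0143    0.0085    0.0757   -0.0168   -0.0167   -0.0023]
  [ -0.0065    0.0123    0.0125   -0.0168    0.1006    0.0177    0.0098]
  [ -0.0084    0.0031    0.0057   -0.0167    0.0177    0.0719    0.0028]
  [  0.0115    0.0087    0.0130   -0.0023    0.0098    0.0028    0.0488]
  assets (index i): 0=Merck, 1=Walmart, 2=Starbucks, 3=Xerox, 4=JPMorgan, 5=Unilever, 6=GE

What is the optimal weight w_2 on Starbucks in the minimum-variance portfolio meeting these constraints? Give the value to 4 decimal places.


u=Σ⁻¹μ = [-0.0342  0.0748  -0.5468  1.8345  1.0110  1.1921  3.4390]
v=Σ⁻¹𝟙 = [9.8288  3.2491  3.0166  16.1653  8.2603  15.8148  14.9884]
a=μᵀu=0.953896  b=𝟙ᵀu=6.970409  c=𝟙ᵀv=71.323276  D=ac−b²=19.448374
λ₁=(c·0.113−b)/D = (71.323276·0.113−6.970409)/19.448374 = 0.056001
λ₂=(a−b·0.113)/D = (0.953896−6.970409·0.113)/19.448374 = 0.008548
w* = 0.056001·u + 0.008548·v:
  w_0 = 0.056001·-0.0342 + 0.008548·9.8288 = 0.0821  (Merck)
  w_1 = 0.056001·0.0748 + 0.008548·3.2491 = 0.0320  (Walmart)
  w_2 = 0.056001·-0.5468 + 0.008548·3.0166 = -0.0048  (Starbucks)
  w_3 = 0.056001·1.8345 + 0.008548·16.1653 = 0.2409  (Xerox)
  w_4 = 0.056001·1.0110 + 0.008548·8.2603 = 0.1272  (JPMorgan)
  w_5 = 0.056001·1.1921 + 0.008548·15.8148 = 0.2019  (Unilever)
  w_6 = 0.056001·3.4390 + 0.008548·14.9884 = 0.3207  (GE)
Σw_i=1.0000  μᵀw=0.1130
σ²=wᵀΣw=λ₁·μ_p+λ₂ = 0.056001·0.113 + 0.008548 = 0.014876 ≈ 0.0149

-0.0048


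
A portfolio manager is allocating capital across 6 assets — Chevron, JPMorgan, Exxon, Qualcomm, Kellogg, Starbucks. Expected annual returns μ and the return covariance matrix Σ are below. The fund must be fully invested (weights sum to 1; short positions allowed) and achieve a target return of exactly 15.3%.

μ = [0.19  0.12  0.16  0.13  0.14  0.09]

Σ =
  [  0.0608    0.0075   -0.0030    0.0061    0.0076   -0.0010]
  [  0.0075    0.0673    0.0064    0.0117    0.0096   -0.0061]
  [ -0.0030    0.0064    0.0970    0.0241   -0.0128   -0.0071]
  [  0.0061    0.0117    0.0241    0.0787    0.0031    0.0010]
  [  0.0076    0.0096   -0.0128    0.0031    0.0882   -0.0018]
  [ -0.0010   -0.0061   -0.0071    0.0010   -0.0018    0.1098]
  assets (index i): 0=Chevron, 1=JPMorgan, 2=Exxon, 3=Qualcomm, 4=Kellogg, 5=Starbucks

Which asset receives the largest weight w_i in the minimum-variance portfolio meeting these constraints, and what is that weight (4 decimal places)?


g=Σ⁻¹μ = [2.8471  1.0653  1.7754  0.6576  1.4817  1.0379]
h=Σ⁻¹𝟙 = [13.8903  10.6772  10.6532  6.2306  10.5228  10.6318]
a=μᵀg=1.339180  b=𝟙ᵀg=8.864976  c=𝟙ᵀh=62.605983  D=ac−b²=5.252892
λ₁=(c·0.153−b)/D = (62.605983·0.153−8.864976)/5.252892 = 0.135875
λ₂=(a−b·0.153)/D = (1.339180−8.864976·0.153)/5.252892 = -0.003267
w* = 0.135875·g + -0.003267·h:
  w_0 = 0.135875·2.8471 + -0.003267·13.8903 = 0.3415  (Chevron)
  w_1 = 0.135875·1.0653 + -0.003267·10.6772 = 0.1099  (JPMorgan)
  w_2 = 0.135875·1.7754 + -0.003267·10.6532 = 0.2064  (Exxon)
  w_3 = 0.135875·0.6576 + -0.003267·6.2306 = 0.0690  (Qualcomm)
  w_4 = 0.135875·1.4817 + -0.003267·10.5228 = 0.1670  (Kellogg)
  w_5 = 0.135875·1.0379 + -0.003267·10.6318 = 0.1063  (Starbucks)
Σw_i=1.0000  μᵀw=0.1530
σ²=wᵀΣw=λ₁·μ_p+λ₂ = 0.135875·0.153 + -0.003267 = 0.017522 ≈ 0.0175

Chevron (0.3415)


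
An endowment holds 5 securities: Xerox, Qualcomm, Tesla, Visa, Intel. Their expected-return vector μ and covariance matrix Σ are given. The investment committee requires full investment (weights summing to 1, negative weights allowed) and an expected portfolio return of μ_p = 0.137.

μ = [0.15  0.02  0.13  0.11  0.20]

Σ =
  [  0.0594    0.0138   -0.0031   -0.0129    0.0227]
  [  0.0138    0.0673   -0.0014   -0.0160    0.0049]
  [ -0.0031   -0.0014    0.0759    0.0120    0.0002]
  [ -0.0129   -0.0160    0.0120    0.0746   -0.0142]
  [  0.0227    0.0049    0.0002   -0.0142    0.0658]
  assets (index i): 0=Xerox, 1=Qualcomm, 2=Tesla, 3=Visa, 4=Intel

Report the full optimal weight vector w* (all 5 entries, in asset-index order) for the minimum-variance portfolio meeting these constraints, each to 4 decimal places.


0.2051  0.1012  0.1600  0.2592  0.2745

u=Σ⁻¹μ = [1.9393  0.2392  1.4468  2.1644  2.8153]
v=Σ⁻¹𝟙 = [12.6552  16.2271  10.7954  19.9834  13.9030]
a=μᵀu=1.284914  b=𝟙ᵀu=8.605004  c=𝟙ᵀv=73.564100  D=ac−b²=20.477428
λ₁=(c·0.137−b)/D = (73.564100·0.137−8.605004)/20.477428 = 0.071946
λ₂=(a−b·0.137)/D = (1.284914−8.605004·0.137)/20.477428 = 0.005178
w* = 0.071946·u + 0.005178·v:
  w_0 = 0.071946·1.9393 + 0.005178·12.6552 = 0.2051  (Xerox)
  w_1 = 0.071946·0.2392 + 0.005178·16.2271 = 0.1012  (Qualcomm)
  w_2 = 0.071946·1.4468 + 0.005178·10.7954 = 0.1600  (Tesla)
  w_3 = 0.071946·2.1644 + 0.005178·19.9834 = 0.2592  (Visa)
  w_4 = 0.071946·2.8153 + 0.005178·13.9030 = 0.2745  (Intel)
Σw_i=1.0000  μᵀw=0.1370
σ²=wᵀΣw=λ₁·μ_p+λ₂ = 0.071946·0.137 + 0.005178 = 0.015034 ≈ 0.0150


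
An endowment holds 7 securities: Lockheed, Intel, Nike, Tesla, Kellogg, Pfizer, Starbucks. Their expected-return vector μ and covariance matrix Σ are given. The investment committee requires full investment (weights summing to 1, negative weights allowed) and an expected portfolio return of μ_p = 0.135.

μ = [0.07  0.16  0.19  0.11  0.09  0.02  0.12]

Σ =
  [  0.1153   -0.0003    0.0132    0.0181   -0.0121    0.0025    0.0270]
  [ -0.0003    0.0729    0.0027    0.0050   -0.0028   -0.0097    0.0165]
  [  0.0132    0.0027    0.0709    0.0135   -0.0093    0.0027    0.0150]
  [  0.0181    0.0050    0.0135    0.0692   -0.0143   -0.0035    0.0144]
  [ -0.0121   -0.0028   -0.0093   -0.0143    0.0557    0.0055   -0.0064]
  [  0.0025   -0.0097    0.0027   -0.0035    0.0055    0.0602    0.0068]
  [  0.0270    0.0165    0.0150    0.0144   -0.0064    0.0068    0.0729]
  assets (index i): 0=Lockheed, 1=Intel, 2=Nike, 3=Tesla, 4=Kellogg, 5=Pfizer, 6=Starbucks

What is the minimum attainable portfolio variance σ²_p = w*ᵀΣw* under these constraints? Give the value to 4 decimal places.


0.0144

p=Σ⁻¹μ = [0.2602  2.0393  2.5189  1.3237  2.5611  0.3232  0.5031]
q=Σ⁻¹𝟙 = [6.5381  14.6862  11.4225  14.6572  24.5450  16.4253  3.3490]
a=μᵀp=1.266031  b=𝟙ᵀp=9.529473  c=𝟙ᵀq=91.623315  D=ac−b²=25.187096
λ₁=(c·0.135−b)/D = (91.623315·0.135−9.529473)/25.187096 = 0.112743
λ₂=(a−b·0.135)/D = (1.266031−9.529473·0.135)/25.187096 = -0.000812
w* = 0.112743·p + -0.000812·q:
  w_0 = 0.112743·0.2602 + -0.000812·6.5381 = 0.0240  (Lockheed)
  w_1 = 0.112743·2.0393 + -0.000812·14.6862 = 0.2180  (Intel)
  w_2 = 0.112743·2.5189 + -0.000812·11.4225 = 0.2747  (Nike)
  w_3 = 0.112743·1.3237 + -0.000812·14.6572 = 0.1373  (Tesla)
  w_4 = 0.112743·2.5611 + -0.000812·24.5450 = 0.2688  (Kellogg)
  w_5 = 0.112743·0.3232 + -0.000812·16.4253 = 0.0231  (Pfizer)
  w_6 = 0.112743·0.5031 + -0.000812·3.3490 = 0.0540  (Starbucks)
Σw_i=1.0000  μᵀw=0.1350
σ²=wᵀΣw=λ₁·μ_p+λ₂ = 0.112743·0.135 + -0.000812 = 0.014408 ≈ 0.0144


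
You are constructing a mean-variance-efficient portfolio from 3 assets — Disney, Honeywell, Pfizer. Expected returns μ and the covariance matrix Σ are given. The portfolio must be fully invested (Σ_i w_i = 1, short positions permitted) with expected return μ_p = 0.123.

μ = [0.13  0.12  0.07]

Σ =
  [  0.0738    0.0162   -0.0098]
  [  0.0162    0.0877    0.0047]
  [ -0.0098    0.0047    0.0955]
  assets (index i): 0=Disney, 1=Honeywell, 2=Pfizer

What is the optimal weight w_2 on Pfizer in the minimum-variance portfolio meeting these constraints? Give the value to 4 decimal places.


0.0579

u=Σ⁻¹μ = [1.6513  1.0176  0.8524]
v=Σ⁻¹𝟙 = [13.2344  8.3459  11.4185]
a=μᵀu=0.396449  b=𝟙ᵀu=3.521278  c=𝟙ᵀv=32.998843  D=ac−b²=0.682949
λ₁=(c·0.123−b)/D = (32.998843·0.123−3.521278)/0.682949 = 0.787145
λ₂=(a−b·0.123)/D = (0.396449−3.521278·0.123)/0.682949 = -0.053691
w* = 0.787145·u + -0.053691·v:
  w_0 = 0.787145·1.6513 + -0.053691·13.2344 = 0.5893  (Disney)
  w_1 = 0.787145·1.0176 + -0.053691·8.3459 = 0.3529  (Honeywell)
  w_2 = 0.787145·0.8524 + -0.053691·11.4185 = 0.0579  (Pfizer)
Σw_i=1.0000  μᵀw=0.1230
σ²=wᵀΣw=λ₁·μ_p+λ₂ = 0.787145·0.123 + -0.053691 = 0.043127 ≈ 0.0431


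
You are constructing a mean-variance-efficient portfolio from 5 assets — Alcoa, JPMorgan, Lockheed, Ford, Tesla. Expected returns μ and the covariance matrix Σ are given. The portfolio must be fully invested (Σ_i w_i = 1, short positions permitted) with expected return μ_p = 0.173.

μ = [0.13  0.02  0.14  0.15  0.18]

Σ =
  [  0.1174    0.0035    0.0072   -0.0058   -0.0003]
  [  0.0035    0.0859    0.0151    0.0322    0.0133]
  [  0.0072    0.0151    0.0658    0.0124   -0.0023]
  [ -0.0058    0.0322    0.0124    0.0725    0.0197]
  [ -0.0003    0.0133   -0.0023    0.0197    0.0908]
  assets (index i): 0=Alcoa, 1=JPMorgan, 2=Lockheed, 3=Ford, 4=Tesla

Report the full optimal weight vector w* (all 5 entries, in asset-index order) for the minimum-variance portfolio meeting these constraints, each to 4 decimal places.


p=Σ⁻¹μ = [1.1143  -1.1260  1.9826  1.8288  1.8044]
q=Σ⁻¹𝟙 = [8.0401  4.8997  12.0415  7.7711  8.9411]
a=μᵀp=0.999013  b=𝟙ᵀp=5.604076  c=𝟙ᵀq=41.693498  D=ac−b²=10.246689
λ₁=(c·0.173−b)/D = (41.693498·0.173−5.604076)/10.246689 = 0.157016
λ₂=(a−b·0.173)/D = (0.999013−5.604076·0.173)/10.246689 = 0.002880
w* = 0.157016·p + 0.002880·q:
  w_0 = 0.157016·1.1143 + 0.002880·8.0401 = 0.1981  (Alcoa)
  w_1 = 0.157016·-1.1260 + 0.002880·4.8997 = -0.1627  (JPMorgan)
  w_2 = 0.157016·1.9826 + 0.002880·12.0415 = 0.3460  (Lockheed)
  w_3 = 0.157016·1.8288 + 0.002880·7.7711 = 0.3095  (Ford)
  w_4 = 0.157016·1.8044 + 0.002880·8.9411 = 0.3091  (Tesla)
Σw_i=1.0000  μᵀw=0.1730
σ²=wᵀΣw=λ₁·μ_p+λ₂ = 0.157016·0.173 + 0.002880 = 0.030044 ≈ 0.0300

0.1981  -0.1627  0.3460  0.3095  0.3091


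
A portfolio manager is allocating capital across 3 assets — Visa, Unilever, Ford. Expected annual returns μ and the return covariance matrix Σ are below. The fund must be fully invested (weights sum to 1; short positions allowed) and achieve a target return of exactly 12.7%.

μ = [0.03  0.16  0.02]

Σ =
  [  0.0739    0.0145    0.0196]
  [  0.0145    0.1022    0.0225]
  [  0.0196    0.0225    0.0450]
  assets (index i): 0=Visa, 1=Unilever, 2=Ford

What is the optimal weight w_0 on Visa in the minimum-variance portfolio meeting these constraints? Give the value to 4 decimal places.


0.2068

u=Σ⁻¹μ = [0.2079  1.6385  -0.4654]
v=Σ⁻¹𝟙 = [8.2709  5.0701  16.0847]
a=μᵀu=0.259092  b=𝟙ᵀu=1.381040  c=𝟙ᵀv=29.425768  D=ac−b²=5.716702
λ₁=(c·0.127−b)/D = (29.425768·0.127−1.381040)/5.716702 = 0.412131
λ₂=(a−b·0.127)/D = (0.259092−1.381040·0.127)/5.716702 = 0.014641
w* = 0.412131·u + 0.014641·v:
  w_0 = 0.412131·0.2079 + 0.014641·8.2709 = 0.2068  (Visa)
  w_1 = 0.412131·1.6385 + 0.014641·5.0701 = 0.7495  (Unilever)
  w_2 = 0.412131·-0.4654 + 0.014641·16.0847 = 0.0437  (Ford)
Σw_i=1.0000  μᵀw=0.1270
σ²=wᵀΣw=λ₁·μ_p+λ₂ = 0.412131·0.127 + 0.014641 = 0.066982 ≈ 0.0670


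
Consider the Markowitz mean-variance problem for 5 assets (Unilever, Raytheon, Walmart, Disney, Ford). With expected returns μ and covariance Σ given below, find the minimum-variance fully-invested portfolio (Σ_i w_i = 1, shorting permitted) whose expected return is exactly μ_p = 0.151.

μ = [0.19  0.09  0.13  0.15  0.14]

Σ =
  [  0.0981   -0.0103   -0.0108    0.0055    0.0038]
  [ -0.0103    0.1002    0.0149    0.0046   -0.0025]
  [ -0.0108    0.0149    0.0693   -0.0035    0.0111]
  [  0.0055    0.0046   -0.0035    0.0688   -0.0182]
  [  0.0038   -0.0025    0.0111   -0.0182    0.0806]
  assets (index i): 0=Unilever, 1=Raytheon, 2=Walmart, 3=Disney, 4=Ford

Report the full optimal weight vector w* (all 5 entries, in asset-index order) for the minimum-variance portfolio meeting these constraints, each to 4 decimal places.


0.2492  0.0471  0.2000  0.2894  0.2144

g=Σ⁻¹μ = [1.9959  0.7616  1.8339  2.5919  1.9992]
h=Σ⁻¹𝟙 = [10.9891  8.7528  12.8475  17.5201  14.3472]
a=μᵀg=1.354843  b=𝟙ᵀg=9.182470  c=𝟙ᵀh=64.456662  D=ac−b²=3.010910
λ₁=(c·0.151−b)/D = (64.456662·0.151−9.182470)/3.010910 = 0.182831
λ₂=(a−b·0.151)/D = (1.354843−9.182470·0.151)/3.010910 = -0.010532
w* = 0.182831·g + -0.010532·h:
  w_0 = 0.182831·1.9959 + -0.010532·10.9891 = 0.2492  (Unilever)
  w_1 = 0.182831·0.7616 + -0.010532·8.7528 = 0.0471  (Raytheon)
  w_2 = 0.182831·1.8339 + -0.010532·12.8475 = 0.2000  (Walmart)
  w_3 = 0.182831·2.5919 + -0.010532·17.5201 = 0.2894  (Disney)
  w_4 = 0.182831·1.9992 + -0.010532·14.3472 = 0.2144  (Ford)
Σw_i=1.0000  μᵀw=0.1510
σ²=wᵀΣw=λ₁·μ_p+λ₂ = 0.182831·0.151 + -0.010532 = 0.017076 ≈ 0.0171


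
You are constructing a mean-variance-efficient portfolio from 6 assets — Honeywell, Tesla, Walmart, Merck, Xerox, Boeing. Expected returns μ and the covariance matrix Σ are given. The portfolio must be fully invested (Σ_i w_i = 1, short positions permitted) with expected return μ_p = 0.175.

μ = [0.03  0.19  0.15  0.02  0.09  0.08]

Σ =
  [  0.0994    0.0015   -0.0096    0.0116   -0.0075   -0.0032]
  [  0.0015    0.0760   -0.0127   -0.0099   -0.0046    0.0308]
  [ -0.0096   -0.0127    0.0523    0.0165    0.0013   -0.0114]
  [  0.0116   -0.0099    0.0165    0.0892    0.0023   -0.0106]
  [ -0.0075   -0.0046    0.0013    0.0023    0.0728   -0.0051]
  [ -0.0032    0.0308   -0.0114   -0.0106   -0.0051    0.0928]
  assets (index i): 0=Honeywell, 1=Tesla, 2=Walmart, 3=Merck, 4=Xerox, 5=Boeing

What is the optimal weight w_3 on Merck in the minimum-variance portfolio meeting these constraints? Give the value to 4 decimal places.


u=Σ⁻¹μ = [0.7845  3.0211  3.8780  -0.2485  1.4757  0.4155]
v=Σ⁻¹𝟙 = [12.9273  14.4360  24.6797  7.4829  16.0878  11.2010]
a=μᵀu=1.340322  b=𝟙ᵀu=9.326250  c=𝟙ᵀv=86.814653  D=ac−b²=29.380638
λ₁=(c·0.175−b)/D = (86.814653·0.175−9.326250)/29.380638 = 0.199666
λ₂=(a−b·0.175)/D = (1.340322−9.326250·0.175)/29.380638 = -0.009931
w* = 0.199666·u + -0.009931·v:
  w_0 = 0.199666·0.7845 + -0.009931·12.9273 = 0.0283  (Honeywell)
  w_1 = 0.199666·3.0211 + -0.009931·14.4360 = 0.4598  (Tesla)
  w_2 = 0.199666·3.8780 + -0.009931·24.6797 = 0.5292  (Walmart)
  w_3 = 0.199666·-0.2485 + -0.009931·7.4829 = -0.1239  (Merck)
  w_4 = 0.199666·1.4757 + -0.009931·16.0878 = 0.1349  (Xerox)
  w_5 = 0.199666·0.4155 + -0.009931·11.2010 = -0.0283  (Boeing)
Σw_i=1.0000  μᵀw=0.1750
σ²=wᵀΣw=λ₁·μ_p+λ₂ = 0.199666·0.175 + -0.009931 = 0.025011 ≈ 0.0250

-0.1239


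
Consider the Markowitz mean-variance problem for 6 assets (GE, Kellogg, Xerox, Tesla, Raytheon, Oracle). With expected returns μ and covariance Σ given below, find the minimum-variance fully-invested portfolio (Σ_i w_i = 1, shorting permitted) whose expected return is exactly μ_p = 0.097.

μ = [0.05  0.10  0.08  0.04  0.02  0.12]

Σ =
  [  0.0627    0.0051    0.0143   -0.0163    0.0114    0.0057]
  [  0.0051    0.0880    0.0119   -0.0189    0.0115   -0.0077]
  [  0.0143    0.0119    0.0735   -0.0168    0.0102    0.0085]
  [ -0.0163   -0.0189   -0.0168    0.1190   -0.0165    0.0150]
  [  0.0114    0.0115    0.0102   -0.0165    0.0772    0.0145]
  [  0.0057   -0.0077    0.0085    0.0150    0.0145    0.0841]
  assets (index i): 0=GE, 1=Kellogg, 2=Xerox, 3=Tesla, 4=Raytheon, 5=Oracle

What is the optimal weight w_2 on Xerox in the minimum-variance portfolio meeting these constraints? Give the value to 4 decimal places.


u=Σ⁻¹μ = [0.5760  1.2651  0.7660  0.5133  -0.2652  1.3804]
v=Σ⁻¹𝟙 = [13.9988  11.5515  10.1075  14.0462  9.5500  6.8261]
a=μᵀu=0.397470  b=𝟙ᵀu=4.235666  c=𝟙ᵀv=66.080017  D=ac−b²=8.323983
λ₁=(c·0.097−b)/D = (66.080017·0.097−4.235666)/8.323983 = 0.261185
λ₂=(a−b·0.097)/D = (0.397470−4.235666·0.097)/8.323983 = -0.001609
w* = 0.261185·u + -0.001609·v:
  w_0 = 0.261185·0.5760 + -0.001609·13.9988 = 0.1279  (GE)
  w_1 = 0.261185·1.2651 + -0.001609·11.5515 = 0.3118  (Kellogg)
  w_2 = 0.261185·0.7660 + -0.001609·10.1075 = 0.1838  (Xerox)
  w_3 = 0.261185·0.5133 + -0.001609·14.0462 = 0.1115  (Tesla)
  w_4 = 0.261185·-0.2652 + -0.001609·9.5500 = -0.0846  (Raytheon)
  w_5 = 0.261185·1.3804 + -0.001609·6.8261 = 0.3496  (Oracle)
Σw_i=1.0000  μᵀw=0.0970
σ²=wᵀΣw=λ₁·μ_p+λ₂ = 0.261185·0.097 + -0.001609 = 0.023726 ≈ 0.0237

0.1838


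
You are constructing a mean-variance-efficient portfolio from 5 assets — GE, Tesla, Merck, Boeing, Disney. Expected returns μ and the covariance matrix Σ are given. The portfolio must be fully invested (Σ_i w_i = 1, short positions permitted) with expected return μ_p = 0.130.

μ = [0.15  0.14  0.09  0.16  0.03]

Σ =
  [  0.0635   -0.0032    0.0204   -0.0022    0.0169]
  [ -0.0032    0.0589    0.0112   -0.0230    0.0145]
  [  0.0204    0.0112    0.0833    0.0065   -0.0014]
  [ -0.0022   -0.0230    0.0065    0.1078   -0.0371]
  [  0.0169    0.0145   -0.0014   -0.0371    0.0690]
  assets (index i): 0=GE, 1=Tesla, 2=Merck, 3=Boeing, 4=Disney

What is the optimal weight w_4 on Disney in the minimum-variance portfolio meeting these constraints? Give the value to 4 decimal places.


0.1484

p=Σ⁻¹μ = [2.5768  3.3982  -0.1887  2.4033  0.3779]
q=Σ⁻¹𝟙 = [10.7499  19.6734  5.4992  19.7053  18.4323]
a=μᵀp=1.241146  b=𝟙ᵀp=8.567499  c=𝟙ᵀq=74.060035  D=ac−b²=18.517296
λ₁=(c·0.130−b)/D = (74.060035·0.130−8.567499)/18.517296 = 0.057260
λ₂=(a−b·0.130)/D = (1.241146−8.567499·0.130)/18.517296 = 0.006879
w* = 0.057260·p + 0.006879·q:
  w_0 = 0.057260·2.5768 + 0.006879·10.7499 = 0.2215  (GE)
  w_1 = 0.057260·3.3982 + 0.006879·19.6734 = 0.3299  (Tesla)
  w_2 = 0.057260·-0.1887 + 0.006879·5.4992 = 0.0270  (Merck)
  w_3 = 0.057260·2.4033 + 0.006879·19.7053 = 0.2732  (Boeing)
  w_4 = 0.057260·0.3779 + 0.006879·18.4323 = 0.1484  (Disney)
Σw_i=1.0000  μᵀw=0.1300
σ²=wᵀΣw=λ₁·μ_p+λ₂ = 0.057260·0.130 + 0.006879 = 0.014322 ≈ 0.0143


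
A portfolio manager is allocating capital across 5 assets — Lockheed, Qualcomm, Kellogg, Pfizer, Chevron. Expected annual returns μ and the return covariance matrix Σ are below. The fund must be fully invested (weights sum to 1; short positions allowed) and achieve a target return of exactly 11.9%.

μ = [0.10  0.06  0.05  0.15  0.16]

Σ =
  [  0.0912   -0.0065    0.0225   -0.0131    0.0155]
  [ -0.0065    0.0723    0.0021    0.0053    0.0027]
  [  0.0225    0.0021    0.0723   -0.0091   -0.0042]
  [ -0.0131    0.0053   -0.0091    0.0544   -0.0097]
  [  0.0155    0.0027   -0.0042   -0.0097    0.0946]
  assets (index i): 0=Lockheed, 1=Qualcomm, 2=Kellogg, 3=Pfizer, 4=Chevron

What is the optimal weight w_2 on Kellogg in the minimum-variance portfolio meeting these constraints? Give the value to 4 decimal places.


0.1532

u=Σ⁻¹μ = [1.0958  0.5796  0.8774  3.4481  1.8878]
v=Σ⁻¹𝟙 = [9.8004  12.1041  14.1326  24.0151  11.7095]
a=μᵀu=1.007488  b=𝟙ᵀu=7.888700  c=𝟙ᵀv=71.761727  D=ac−b²=10.067472
λ₁=(c·0.119−b)/D = (71.761727·0.119−7.888700)/10.067472 = 0.064658
λ₂=(a−b·0.119)/D = (1.007488−7.888700·0.119)/10.067472 = 0.006827
w* = 0.064658·u + 0.006827·v:
  w_0 = 0.064658·1.0958 + 0.006827·9.8004 = 0.1378  (Lockheed)
  w_1 = 0.064658·0.5796 + 0.006827·12.1041 = 0.1201  (Qualcomm)
  w_2 = 0.064658·0.8774 + 0.006827·14.1326 = 0.1532  (Kellogg)
  w_3 = 0.064658·3.4481 + 0.006827·24.0151 = 0.3869  (Pfizer)
  w_4 = 0.064658·1.8878 + 0.006827·11.7095 = 0.2020  (Chevron)
Σw_i=1.0000  μᵀw=0.1190
σ²=wᵀΣw=λ₁·μ_p+λ₂ = 0.064658·0.119 + 0.006827 = 0.014522 ≈ 0.0145


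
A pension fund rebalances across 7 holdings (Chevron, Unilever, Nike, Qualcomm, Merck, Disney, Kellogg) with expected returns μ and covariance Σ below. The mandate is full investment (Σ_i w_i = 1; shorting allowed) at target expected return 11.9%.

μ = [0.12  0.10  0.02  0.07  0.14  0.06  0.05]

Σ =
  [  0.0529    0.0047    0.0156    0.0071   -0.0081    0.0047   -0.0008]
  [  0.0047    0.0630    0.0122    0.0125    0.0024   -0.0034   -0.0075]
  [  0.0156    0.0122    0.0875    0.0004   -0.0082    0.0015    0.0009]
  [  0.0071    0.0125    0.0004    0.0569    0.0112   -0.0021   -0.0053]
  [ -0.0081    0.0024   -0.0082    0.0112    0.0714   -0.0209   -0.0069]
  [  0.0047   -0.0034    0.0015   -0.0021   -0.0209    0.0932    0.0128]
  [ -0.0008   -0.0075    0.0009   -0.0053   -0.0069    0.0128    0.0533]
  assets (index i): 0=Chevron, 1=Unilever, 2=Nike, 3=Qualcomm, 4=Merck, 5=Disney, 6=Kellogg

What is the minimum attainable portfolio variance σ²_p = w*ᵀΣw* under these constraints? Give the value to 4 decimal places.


x=Σ⁻¹μ = [2.4880  1.5065  -0.2183  0.2485  2.5395  0.9718  1.3112]
y=Σ⁻¹𝟙 = [16.1957  13.3562  8.0938  11.0381  20.2146  12.0909  21.5584]
a=μᵀx=0.941627  b=𝟙ᵀx=8.847064  c=𝟙ᵀy=102.547679  D=ac−b²=18.291106
λ₁=(c·0.119−b)/D = (102.547679·0.119−8.847064)/18.291106 = 0.183483
λ₂=(a−b·0.119)/D = (0.941627−8.847064·0.119)/18.291106 = -0.006078
w* = 0.183483·x + -0.006078·y:
  w_0 = 0.183483·2.4880 + -0.006078·16.1957 = 0.3581  (Chevron)
  w_1 = 0.183483·1.5065 + -0.006078·13.3562 = 0.1952  (Unilever)
  w_2 = 0.183483·-0.2183 + -0.006078·8.0938 = -0.0893  (Nike)
  w_3 = 0.183483·0.2485 + -0.006078·11.0381 = -0.0215  (Qualcomm)
  w_4 = 0.183483·2.5395 + -0.006078·20.2146 = 0.3431  (Merck)
  w_5 = 0.183483·0.9718 + -0.006078·12.0909 = 0.1048  (Disney)
  w_6 = 0.183483·1.3112 + -0.006078·21.5584 = 0.1095  (Kellogg)
Σw_i=1.0000  μᵀw=0.1190
σ²=wᵀΣw=λ₁·μ_p+λ₂ = 0.183483·0.119 + -0.006078 = 0.015756 ≈ 0.0158

0.0158


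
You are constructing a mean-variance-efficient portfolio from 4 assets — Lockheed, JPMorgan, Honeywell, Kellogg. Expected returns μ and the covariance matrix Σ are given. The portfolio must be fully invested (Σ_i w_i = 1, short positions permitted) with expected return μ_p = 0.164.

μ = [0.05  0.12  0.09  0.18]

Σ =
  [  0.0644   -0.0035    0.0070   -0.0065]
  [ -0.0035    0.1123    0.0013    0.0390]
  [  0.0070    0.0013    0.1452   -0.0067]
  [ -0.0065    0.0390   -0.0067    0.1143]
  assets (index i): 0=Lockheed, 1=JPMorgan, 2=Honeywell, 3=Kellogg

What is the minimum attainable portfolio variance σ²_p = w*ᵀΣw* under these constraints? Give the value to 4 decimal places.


g=Σ⁻¹μ = [0.8863  0.5801  0.6395  1.4648]
h=Σ⁻¹𝟙 = [15.9752  6.6294  6.4161  7.7715]
a=μᵀg=0.435136  b=𝟙ᵀg=3.570611  c=𝟙ᵀh=36.792272  D=ac−b²=3.260370
λ₁=(c·0.164−b)/D = (36.792272·0.164−3.570611)/3.260370 = 0.755534
λ₂=(a−b·0.164)/D = (0.435136−3.570611·0.164)/3.260370 = -0.046143
w* = 0.755534·g + -0.046143·h:
  w_0 = 0.755534·0.8863 + -0.046143·15.9752 = -0.0676  (Lockheed)
  w_1 = 0.755534·0.5801 + -0.046143·6.6294 = 0.1324  (JPMorgan)
  w_2 = 0.755534·0.6395 + -0.046143·6.4161 = 0.1871  (Honeywell)
  w_3 = 0.755534·1.4648 + -0.046143·7.7715 = 0.7481  (Kellogg)
Σw_i=1.0000  μᵀw=0.1640
σ²=wᵀΣw=λ₁·μ_p+λ₂ = 0.755534·0.164 + -0.046143 = 0.077764 ≈ 0.0778

0.0778


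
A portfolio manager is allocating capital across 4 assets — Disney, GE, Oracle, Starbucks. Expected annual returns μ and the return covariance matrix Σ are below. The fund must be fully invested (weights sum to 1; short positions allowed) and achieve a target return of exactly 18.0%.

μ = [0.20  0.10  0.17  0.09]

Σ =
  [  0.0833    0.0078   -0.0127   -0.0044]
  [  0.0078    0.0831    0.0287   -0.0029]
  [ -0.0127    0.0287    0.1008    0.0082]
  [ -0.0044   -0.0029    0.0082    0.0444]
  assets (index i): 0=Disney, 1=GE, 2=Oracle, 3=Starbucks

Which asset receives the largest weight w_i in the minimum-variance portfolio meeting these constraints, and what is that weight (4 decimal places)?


Disney (0.5472)

g=Σ⁻¹μ = [2.7351  0.4117  1.7511  2.0016]
h=Σ⁻¹𝟙 = [13.4622  9.1112  7.1408  23.1329]
a=μᵀg=1.066014  b=𝟙ᵀg=6.899463  c=𝟙ᵀh=52.847136  D=ac−b²=8.733194
λ₁=(c·0.180−b)/D = (52.847136·0.180−6.899463)/8.733194 = 0.299206
λ₂=(a−b·0.180)/D = (1.066014−6.899463·0.180)/8.733194 = -0.020140
w* = 0.299206·g + -0.020140·h:
  w_0 = 0.299206·2.7351 + -0.020140·13.4622 = 0.5472  (Disney)
  w_1 = 0.299206·0.4117 + -0.020140·9.1112 = -0.0603  (GE)
  w_2 = 0.299206·1.7511 + -0.020140·7.1408 = 0.3801  (Oracle)
  w_3 = 0.299206·2.0016 + -0.020140·23.1329 = 0.1330  (Starbucks)
Σw_i=1.0000  μᵀw=0.1800
σ²=wᵀΣw=λ₁·μ_p+λ₂ = 0.299206·0.180 + -0.020140 = 0.033717 ≈ 0.0337


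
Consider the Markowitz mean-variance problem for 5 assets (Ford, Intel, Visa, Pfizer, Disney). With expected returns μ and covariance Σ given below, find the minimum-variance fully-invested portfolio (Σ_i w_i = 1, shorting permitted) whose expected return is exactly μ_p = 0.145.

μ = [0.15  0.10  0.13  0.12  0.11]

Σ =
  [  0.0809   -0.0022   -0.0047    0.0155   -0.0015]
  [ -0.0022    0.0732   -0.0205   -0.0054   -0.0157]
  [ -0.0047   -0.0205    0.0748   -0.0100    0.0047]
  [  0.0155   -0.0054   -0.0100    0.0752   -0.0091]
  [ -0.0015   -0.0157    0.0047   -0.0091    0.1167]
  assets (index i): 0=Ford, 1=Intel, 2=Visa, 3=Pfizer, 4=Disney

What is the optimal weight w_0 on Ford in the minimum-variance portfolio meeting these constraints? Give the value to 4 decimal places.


0.6526

u=Σ⁻¹μ = [1.7353  2.6219  2.7416  1.9555  1.3597]
v=Σ⁻¹𝟙 = [11.2486  24.1464  22.2091  17.1679  12.4063]
a=μᵀu=1.263113  b=𝟙ᵀu=10.413957  c=𝟙ᵀv=87.178334  D=ac−b²=1.665568
λ₁=(c·0.145−b)/D = (87.178334·0.145−10.413957)/1.665568 = 1.337022
λ₂=(a−b·0.145)/D = (1.263113−10.413957·0.145)/1.665568 = -0.148244
w* = 1.337022·u + -0.148244·v:
  w_0 = 1.337022·1.7353 + -0.148244·11.2486 = 0.6526  (Ford)
  w_1 = 1.337022·2.6219 + -0.148244·24.1464 = -0.0740  (Intel)
  w_2 = 1.337022·2.7416 + -0.148244·22.2091 = 0.3732  (Visa)
  w_3 = 1.337022·1.9555 + -0.148244·17.1679 = 0.0695  (Pfizer)
  w_4 = 1.337022·1.3597 + -0.148244·12.4063 = -0.0212  (Disney)
Σw_i=1.0000  μᵀw=0.1450
σ²=wᵀΣw=λ₁·μ_p+λ₂ = 1.337022·0.145 + -0.148244 = 0.045624 ≈ 0.0456


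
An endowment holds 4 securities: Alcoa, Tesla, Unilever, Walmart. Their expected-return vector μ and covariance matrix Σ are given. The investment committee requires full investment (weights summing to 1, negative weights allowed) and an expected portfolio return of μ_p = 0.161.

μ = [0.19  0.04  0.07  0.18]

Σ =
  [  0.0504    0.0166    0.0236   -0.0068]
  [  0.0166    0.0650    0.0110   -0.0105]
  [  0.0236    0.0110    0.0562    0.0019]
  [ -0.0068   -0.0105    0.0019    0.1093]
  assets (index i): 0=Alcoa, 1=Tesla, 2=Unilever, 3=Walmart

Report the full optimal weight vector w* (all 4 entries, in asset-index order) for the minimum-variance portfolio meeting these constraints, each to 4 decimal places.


0.5241  0.1311  0.0536  0.2913

p=Σ⁻¹μ = [4.3503  -0.0786  -0.6308  1.9209]
q=Σ⁻¹𝟙 = [12.7537  12.2606  9.6679  10.9524]
a=μᵀp=1.125015  b=𝟙ᵀp=5.561808  c=𝟙ᵀq=45.634606  D=ac−b²=20.405922
λ₁=(c·0.161−b)/D = (45.634606·0.161−5.561808)/20.405922 = 0.087492
λ₂=(a−b·0.161)/D = (1.125015−5.561808·0.161)/20.405922 = 0.011250
w* = 0.087492·p + 0.011250·q:
  w_0 = 0.087492·4.3503 + 0.011250·12.7537 = 0.5241  (Alcoa)
  w_1 = 0.087492·-0.0786 + 0.011250·12.2606 = 0.1311  (Tesla)
  w_2 = 0.087492·-0.6308 + 0.011250·9.6679 = 0.0536  (Unilever)
  w_3 = 0.087492·1.9209 + 0.011250·10.9524 = 0.2913  (Walmart)
Σw_i=1.0000  μᵀw=0.1610
σ²=wᵀΣw=λ₁·μ_p+λ₂ = 0.087492·0.161 + 0.011250 = 0.025336 ≈ 0.0253


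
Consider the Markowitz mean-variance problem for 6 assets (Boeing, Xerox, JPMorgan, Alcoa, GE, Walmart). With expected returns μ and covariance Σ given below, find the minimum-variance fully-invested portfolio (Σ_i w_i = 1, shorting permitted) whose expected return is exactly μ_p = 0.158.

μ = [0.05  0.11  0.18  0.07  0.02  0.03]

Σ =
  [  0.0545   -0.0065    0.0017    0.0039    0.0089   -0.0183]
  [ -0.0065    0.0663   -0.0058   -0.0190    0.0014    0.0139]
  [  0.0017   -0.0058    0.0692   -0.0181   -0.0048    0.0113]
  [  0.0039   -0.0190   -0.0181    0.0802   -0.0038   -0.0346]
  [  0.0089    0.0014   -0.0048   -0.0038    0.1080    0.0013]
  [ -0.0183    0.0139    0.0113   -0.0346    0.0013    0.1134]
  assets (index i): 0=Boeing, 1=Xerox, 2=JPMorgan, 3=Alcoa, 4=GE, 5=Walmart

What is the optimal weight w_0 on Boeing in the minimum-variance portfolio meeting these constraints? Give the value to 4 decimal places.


-0.0404

g=Σ⁻¹μ = [1.0803  2.6456  3.3714  2.4469  0.2915  0.5219]
h=Σ⁻¹𝟙 = [22.4243  23.9905  21.5560  29.3362  8.8956  16.1974]
a=μᵀg=1.144651  b=𝟙ᵀg=10.357626  c=𝟙ᵀh=122.400008  D=ac−b²=32.824823
λ₁=(c·0.158−b)/D = (122.400008·0.158−10.357626)/32.824823 = 0.273621
λ₂=(a−b·0.158)/D = (1.144651−10.357626·0.158)/32.824823 = -0.014984
w* = 0.273621·g + -0.014984·h:
  w_0 = 0.273621·1.0803 + -0.014984·22.4243 = -0.0404  (Boeing)
  w_1 = 0.273621·2.6456 + -0.014984·23.9905 = 0.3644  (Xerox)
  w_2 = 0.273621·3.3714 + -0.014984·21.5560 = 0.5995  (JPMorgan)
  w_3 = 0.273621·2.4469 + -0.014984·29.3362 = 0.2299  (Alcoa)
  w_4 = 0.273621·0.2915 + -0.014984·8.8956 = -0.0535  (GE)
  w_5 = 0.273621·0.5219 + -0.014984·16.1974 = -0.0999  (Walmart)
Σw_i=1.0000  μᵀw=0.1580
σ²=wᵀΣw=λ₁·μ_p+λ₂ = 0.273621·0.158 + -0.014984 = 0.028248 ≈ 0.0282


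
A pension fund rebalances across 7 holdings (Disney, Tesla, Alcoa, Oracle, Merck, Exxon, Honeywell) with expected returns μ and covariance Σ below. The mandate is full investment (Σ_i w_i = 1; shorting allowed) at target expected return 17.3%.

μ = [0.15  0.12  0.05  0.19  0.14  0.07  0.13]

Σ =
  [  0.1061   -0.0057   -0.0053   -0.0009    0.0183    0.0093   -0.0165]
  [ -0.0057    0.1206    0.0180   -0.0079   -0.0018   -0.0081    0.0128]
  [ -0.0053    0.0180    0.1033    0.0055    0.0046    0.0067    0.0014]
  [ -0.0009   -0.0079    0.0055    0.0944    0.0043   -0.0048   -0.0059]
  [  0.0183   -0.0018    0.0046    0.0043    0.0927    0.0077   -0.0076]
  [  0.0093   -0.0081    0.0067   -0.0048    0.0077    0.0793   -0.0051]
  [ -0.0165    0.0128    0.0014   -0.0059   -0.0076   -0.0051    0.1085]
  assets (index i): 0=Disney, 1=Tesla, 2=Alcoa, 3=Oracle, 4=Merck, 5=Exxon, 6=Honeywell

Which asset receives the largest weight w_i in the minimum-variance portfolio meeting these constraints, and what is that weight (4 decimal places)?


p=Σ⁻¹μ = [1.4498  1.1084  0.1139  2.2019  1.1860  0.9330  1.5331]
q=Σ⁻¹𝟙 = [9.6035  8.2615  6.7769  11.9594  8.0643  12.4303  11.4144]
a=μᵀp=1.205174  b=𝟙ᵀp=8.526041  c=𝟙ᵀq=68.510382  D=ac−b²=9.873579
λ₁=(c·0.173−b)/D = (68.510382·0.173−8.526041)/9.873579 = 0.336884
λ₂=(a−b·0.173)/D = (1.205174−8.526041·0.173)/9.873579 = -0.027329
w* = 0.336884·p + -0.027329·q:
  w_0 = 0.336884·1.4498 + -0.027329·9.6035 = 0.2259  (Disney)
  w_1 = 0.336884·1.1084 + -0.027329·8.2615 = 0.1476  (Tesla)
  w_2 = 0.336884·0.1139 + -0.027329·6.7769 = -0.1468  (Alcoa)
  w_3 = 0.336884·2.2019 + -0.027329·11.9594 = 0.4149  (Oracle)
  w_4 = 0.336884·1.1860 + -0.027329·8.0643 = 0.1791  (Merck)
  w_5 = 0.336884·0.9330 + -0.027329·12.4303 = -0.0254  (Exxon)
  w_6 = 0.336884·1.5331 + -0.027329·11.4144 = 0.2045  (Honeywell)
Σw_i=1.0000  μᵀw=0.1730
σ²=wᵀΣw=λ₁·μ_p+λ₂ = 0.336884·0.173 + -0.027329 = 0.030952 ≈ 0.0310

Oracle (0.4149)
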